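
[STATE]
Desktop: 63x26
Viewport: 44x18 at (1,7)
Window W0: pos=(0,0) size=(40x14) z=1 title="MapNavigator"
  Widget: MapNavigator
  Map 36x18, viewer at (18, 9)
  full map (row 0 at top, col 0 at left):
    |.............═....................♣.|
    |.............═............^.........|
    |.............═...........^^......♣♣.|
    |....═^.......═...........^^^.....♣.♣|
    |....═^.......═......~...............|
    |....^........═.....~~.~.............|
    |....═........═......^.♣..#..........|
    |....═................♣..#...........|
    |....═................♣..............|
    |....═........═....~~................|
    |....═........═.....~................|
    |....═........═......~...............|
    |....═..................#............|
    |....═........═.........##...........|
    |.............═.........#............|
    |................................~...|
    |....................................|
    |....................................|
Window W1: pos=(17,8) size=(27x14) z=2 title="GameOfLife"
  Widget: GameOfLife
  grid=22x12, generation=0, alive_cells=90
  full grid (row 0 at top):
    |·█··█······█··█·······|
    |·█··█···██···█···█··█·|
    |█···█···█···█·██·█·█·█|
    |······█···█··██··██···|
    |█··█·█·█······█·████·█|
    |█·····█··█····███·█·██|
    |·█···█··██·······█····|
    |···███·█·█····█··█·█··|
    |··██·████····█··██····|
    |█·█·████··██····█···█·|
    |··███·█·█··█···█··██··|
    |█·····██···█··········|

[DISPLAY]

 ....═................♣.............. ┃     
 ....═........═.┏━━━━━━━━━━━━━━━━━━━━━━━━━┓ 
 ....═........═.┃ GameOfLife              ┃ 
 ....═........═.┠─────────────────────────┨ 
 ....═..........┃Gen: 0                   ┃ 
 ....═........═.┃·█··█···██···█···█··█·   ┃ 
━━━━━━━━━━━━━━━━┃█···█···█···█·██·█·█·█   ┃ 
                ┃······█···█··██··██···   ┃ 
                ┃█··█·█·█······█·████·█   ┃ 
                ┃█·····█··█····███·█·██   ┃ 
                ┃·█···█··██·······█····   ┃ 
                ┃···███·█·█····█··█·█··   ┃ 
                ┃··██·████····█··██····   ┃ 
                ┃█·█·████··██····█···█·   ┃ 
                ┗━━━━━━━━━━━━━━━━━━━━━━━━━┛ 
                                            
                                            
                                            


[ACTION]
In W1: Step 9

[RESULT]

 ....═................♣.............. ┃     
 ....═........═.┏━━━━━━━━━━━━━━━━━━━━━━━━━┓ 
 ....═........═.┃ GameOfLife              ┃ 
 ....═........═.┠─────────────────────────┨ 
 ....═..........┃Gen: 9                   ┃ 
 ....═........═.┃···█·····█···█·█······   ┃ 
━━━━━━━━━━━━━━━━┃···█······██··██······   ┃ 
                ┃······················   ┃ 
                ┃·················█····   ┃ 
                ┃················███···   ┃ 
                ┃···············█████··   ┃ 
                ┃········██····█···█·█·   ┃ 
                ┃········██·····█··█··█   ┃ 
                ┃······················   ┃ 
                ┗━━━━━━━━━━━━━━━━━━━━━━━━━┛ 
                                            
                                            
                                            


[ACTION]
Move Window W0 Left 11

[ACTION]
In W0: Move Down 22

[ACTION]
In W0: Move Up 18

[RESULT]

                                      ┃     
 .............═.┏━━━━━━━━━━━━━━━━━━━━━━━━━┓ 
 .............═.┃ GameOfLife              ┃ 
 .............═.┠─────────────────────────┨ 
 ....═^.......═.┃Gen: 9                   ┃ 
 ....═^.......═.┃···█·····█···█·█······   ┃ 
━━━━━━━━━━━━━━━━┃···█······██··██······   ┃ 
                ┃······················   ┃ 
                ┃·················█····   ┃ 
                ┃················███···   ┃ 
                ┃···············█████··   ┃ 
                ┃········██····█···█·█·   ┃ 
                ┃········██·····█··█··█   ┃ 
                ┃······················   ┃ 
                ┗━━━━━━━━━━━━━━━━━━━━━━━━━┛ 
                                            
                                            
                                            


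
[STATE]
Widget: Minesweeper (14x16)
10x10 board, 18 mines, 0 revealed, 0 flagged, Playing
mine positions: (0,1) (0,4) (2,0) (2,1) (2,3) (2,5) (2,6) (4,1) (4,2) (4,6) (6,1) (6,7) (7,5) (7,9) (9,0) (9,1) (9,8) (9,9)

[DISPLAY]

■■■■■■■■■■    
■■■■■■■■■■    
■■■■■■■■■■    
■■■■■■■■■■    
■■■■■■■■■■    
■■■■■■■■■■    
■■■■■■■■■■    
■■■■■■■■■■    
■■■■■■■■■■    
■■■■■■■■■■    
              
              
              
              
              
              


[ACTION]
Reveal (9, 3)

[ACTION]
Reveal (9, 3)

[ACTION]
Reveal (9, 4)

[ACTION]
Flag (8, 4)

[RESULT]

■■■■■■■■■■    
■■■■■■■■■■    
■■■■■■■■■■    
■■■223■■■■    
■■■1 1■■■■    
■■31 1■■■■    
■■1 11■■■■    
■■1 1■■■■■    
■■1 1111■■    
■■1    1■■    
              
              
              
              
              
              


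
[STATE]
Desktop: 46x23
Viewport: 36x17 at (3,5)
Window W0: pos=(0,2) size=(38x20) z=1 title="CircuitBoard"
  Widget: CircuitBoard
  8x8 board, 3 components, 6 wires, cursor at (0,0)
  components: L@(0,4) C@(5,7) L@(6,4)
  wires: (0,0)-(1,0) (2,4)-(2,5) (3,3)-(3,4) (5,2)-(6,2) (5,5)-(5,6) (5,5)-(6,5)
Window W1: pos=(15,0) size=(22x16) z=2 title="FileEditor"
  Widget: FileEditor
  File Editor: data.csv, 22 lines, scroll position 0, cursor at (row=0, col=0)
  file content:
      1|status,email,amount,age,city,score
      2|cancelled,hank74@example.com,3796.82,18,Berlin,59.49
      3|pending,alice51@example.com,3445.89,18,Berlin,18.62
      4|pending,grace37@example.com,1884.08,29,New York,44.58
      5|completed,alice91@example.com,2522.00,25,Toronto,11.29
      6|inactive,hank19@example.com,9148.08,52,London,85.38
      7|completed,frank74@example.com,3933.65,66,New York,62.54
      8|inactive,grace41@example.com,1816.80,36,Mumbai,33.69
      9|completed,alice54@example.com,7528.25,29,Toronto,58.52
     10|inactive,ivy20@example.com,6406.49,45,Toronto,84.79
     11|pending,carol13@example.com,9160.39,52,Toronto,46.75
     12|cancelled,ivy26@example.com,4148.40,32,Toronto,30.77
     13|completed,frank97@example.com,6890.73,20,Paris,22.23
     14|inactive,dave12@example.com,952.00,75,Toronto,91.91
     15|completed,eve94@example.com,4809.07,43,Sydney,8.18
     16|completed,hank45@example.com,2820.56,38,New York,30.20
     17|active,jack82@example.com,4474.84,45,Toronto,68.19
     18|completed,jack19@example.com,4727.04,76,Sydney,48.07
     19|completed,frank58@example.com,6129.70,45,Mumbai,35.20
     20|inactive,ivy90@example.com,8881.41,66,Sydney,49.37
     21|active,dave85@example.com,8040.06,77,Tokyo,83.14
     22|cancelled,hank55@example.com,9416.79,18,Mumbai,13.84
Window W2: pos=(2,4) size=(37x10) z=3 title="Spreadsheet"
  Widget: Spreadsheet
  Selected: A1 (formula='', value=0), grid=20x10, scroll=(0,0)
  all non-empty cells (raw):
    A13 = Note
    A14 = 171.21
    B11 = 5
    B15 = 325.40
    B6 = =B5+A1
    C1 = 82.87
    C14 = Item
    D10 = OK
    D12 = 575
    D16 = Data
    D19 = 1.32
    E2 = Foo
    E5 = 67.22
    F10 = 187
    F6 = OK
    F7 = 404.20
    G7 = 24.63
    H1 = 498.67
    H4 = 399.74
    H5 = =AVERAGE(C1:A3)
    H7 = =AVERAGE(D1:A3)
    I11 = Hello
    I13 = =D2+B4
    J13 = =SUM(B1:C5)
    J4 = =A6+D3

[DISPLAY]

 Spreadsheet                       ┃
───────────────────────────────────┨
A1:                                ┃
       A       B       C       D   ┃
-----------------------------------┃
  1      [0]       0   82.87       ┃
  2        0       0       0       ┃
  3        0       0       0       ┃
━━━━━━━━━━━━━━━━━━━━━━━━━━━━━━━━━━━┛
            ┃cancelled,ivy26@exa▼┃┃ 
            ┗━━━━━━━━━━━━━━━━━━━━┛┃ 
          ·           · ─ ·   C   ┃ 
          │           │           ┃ 
          ·       L   ·           ┃ 
                                  ┃ 
                                  ┃ 
━━━━━━━━━━━━━━━━━━━━━━━━━━━━━━━━━━┛ 


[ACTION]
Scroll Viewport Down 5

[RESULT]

───────────────────────────────────┨
A1:                                ┃
       A       B       C       D   ┃
-----------------------------------┃
  1      [0]       0   82.87       ┃
  2        0       0       0       ┃
  3        0       0       0       ┃
━━━━━━━━━━━━━━━━━━━━━━━━━━━━━━━━━━━┛
            ┃cancelled,ivy26@exa▼┃┃ 
            ┗━━━━━━━━━━━━━━━━━━━━┛┃ 
          ·           · ─ ·   C   ┃ 
          │           │           ┃ 
          ·       L   ·           ┃ 
                                  ┃ 
                                  ┃ 
━━━━━━━━━━━━━━━━━━━━━━━━━━━━━━━━━━┛ 
                                    


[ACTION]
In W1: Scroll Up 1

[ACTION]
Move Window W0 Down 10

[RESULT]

───────────────────────────────────┨
A1:                                ┃
       A       B       C       D   ┃
-----------------------------------┃
  1      [0]       0   82.87       ┃
  2        0       0       0       ┃
  3        0       0       0       ┃
━━━━━━━━━━━━━━━━━━━━━━━━━━━━━━━━━━━┛
            ┃cancelled,ivy26@exa▼┃┃ 
            ┗━━━━━━━━━━━━━━━━━━━━┛┃ 
                                  ┃ 
          ·           · ─ ·   C   ┃ 
          │           │           ┃ 
          ·       L   ·           ┃ 
                                  ┃ 
                                  ┃ 
━━━━━━━━━━━━━━━━━━━━━━━━━━━━━━━━━━┛ 


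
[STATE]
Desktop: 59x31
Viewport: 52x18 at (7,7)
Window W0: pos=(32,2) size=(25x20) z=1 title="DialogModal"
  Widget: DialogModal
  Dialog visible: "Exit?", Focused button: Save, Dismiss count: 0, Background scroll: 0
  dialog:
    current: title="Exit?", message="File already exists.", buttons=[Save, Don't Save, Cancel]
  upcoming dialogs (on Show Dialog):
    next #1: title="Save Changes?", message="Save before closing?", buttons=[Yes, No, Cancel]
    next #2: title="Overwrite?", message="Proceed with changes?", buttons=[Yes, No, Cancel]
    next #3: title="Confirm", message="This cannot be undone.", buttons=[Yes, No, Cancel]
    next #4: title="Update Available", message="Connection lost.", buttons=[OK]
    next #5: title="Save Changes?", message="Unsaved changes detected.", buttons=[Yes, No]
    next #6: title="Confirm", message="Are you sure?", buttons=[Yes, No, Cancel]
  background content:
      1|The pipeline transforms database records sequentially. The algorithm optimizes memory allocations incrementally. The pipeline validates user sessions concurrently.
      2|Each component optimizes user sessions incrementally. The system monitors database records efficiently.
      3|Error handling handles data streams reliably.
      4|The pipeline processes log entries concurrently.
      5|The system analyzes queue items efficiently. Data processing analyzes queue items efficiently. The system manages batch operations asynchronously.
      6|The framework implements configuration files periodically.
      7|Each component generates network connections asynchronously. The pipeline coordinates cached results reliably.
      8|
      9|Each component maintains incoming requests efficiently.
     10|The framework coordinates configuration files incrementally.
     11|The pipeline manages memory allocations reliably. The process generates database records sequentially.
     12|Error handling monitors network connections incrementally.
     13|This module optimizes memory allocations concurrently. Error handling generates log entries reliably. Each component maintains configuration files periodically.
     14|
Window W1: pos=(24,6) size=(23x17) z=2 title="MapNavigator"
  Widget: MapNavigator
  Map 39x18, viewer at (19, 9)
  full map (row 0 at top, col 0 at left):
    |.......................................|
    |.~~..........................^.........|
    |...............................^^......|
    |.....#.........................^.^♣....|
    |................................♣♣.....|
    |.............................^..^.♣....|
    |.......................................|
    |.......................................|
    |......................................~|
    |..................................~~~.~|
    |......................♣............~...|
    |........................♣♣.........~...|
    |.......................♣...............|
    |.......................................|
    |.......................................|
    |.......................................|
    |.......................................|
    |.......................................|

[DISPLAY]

                 ┃ MapNavigator        ┃ handles ┃  
                 ┠─────────────────────┨rocesses ┃  
                 ┃.....................┃lyzes que┃  
                 ┃.....................┃──────┐nt┃  
                 ┃....................^┃      │te┃  
                 ┃.....................┃y exis│  ┃  
                 ┃.....................┃'t Sav│in┃  
                 ┃.....................┃──────┘at┃  
                 ┃..........@..........┃anages me┃  
                 ┃.............♣.......┃ monitors┃  
                 ┃...............♣♣....┃timizes m┃  
                 ┃..............♣......┃         ┃  
                 ┃.....................┃         ┃  
                 ┃.....................┃         ┃  
                 ┃.....................┃━━━━━━━━━┛  
                 ┗━━━━━━━━━━━━━━━━━━━━━┛            
                                                    
                                                    


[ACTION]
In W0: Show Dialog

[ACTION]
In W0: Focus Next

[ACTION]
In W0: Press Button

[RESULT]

                 ┃ MapNavigator        ┃ handles ┃  
                 ┠─────────────────────┨rocesses ┃  
                 ┃.....................┃lyzes que┃  
                 ┃.....................┃implement┃  
                 ┃....................^┃ generate┃  
                 ┃.....................┃         ┃  
                 ┃.....................┃ maintain┃  
                 ┃.....................┃coordinat┃  
                 ┃..........@..........┃anages me┃  
                 ┃.............♣.......┃ monitors┃  
                 ┃...............♣♣....┃timizes m┃  
                 ┃..............♣......┃         ┃  
                 ┃.....................┃         ┃  
                 ┃.....................┃         ┃  
                 ┃.....................┃━━━━━━━━━┛  
                 ┗━━━━━━━━━━━━━━━━━━━━━┛            
                                                    
                                                    


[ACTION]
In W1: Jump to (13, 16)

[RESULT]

                 ┃ MapNavigator        ┃ handles ┃  
                 ┠─────────────────────┨rocesses ┃  
                 ┃...................♣.┃lyzes que┃  
                 ┃.....................┃implement┃  
                 ┃....................♣┃ generate┃  
                 ┃.....................┃         ┃  
                 ┃.....................┃ maintain┃  
                 ┃.....................┃coordinat┃  
                 ┃..........@..........┃anages me┃  
                 ┃.....................┃ monitors┃  
                 ┃                     ┃timizes m┃  
                 ┃                     ┃         ┃  
                 ┃                     ┃         ┃  
                 ┃                     ┃         ┃  
                 ┃                     ┃━━━━━━━━━┛  
                 ┗━━━━━━━━━━━━━━━━━━━━━┛            
                                                    
                                                    


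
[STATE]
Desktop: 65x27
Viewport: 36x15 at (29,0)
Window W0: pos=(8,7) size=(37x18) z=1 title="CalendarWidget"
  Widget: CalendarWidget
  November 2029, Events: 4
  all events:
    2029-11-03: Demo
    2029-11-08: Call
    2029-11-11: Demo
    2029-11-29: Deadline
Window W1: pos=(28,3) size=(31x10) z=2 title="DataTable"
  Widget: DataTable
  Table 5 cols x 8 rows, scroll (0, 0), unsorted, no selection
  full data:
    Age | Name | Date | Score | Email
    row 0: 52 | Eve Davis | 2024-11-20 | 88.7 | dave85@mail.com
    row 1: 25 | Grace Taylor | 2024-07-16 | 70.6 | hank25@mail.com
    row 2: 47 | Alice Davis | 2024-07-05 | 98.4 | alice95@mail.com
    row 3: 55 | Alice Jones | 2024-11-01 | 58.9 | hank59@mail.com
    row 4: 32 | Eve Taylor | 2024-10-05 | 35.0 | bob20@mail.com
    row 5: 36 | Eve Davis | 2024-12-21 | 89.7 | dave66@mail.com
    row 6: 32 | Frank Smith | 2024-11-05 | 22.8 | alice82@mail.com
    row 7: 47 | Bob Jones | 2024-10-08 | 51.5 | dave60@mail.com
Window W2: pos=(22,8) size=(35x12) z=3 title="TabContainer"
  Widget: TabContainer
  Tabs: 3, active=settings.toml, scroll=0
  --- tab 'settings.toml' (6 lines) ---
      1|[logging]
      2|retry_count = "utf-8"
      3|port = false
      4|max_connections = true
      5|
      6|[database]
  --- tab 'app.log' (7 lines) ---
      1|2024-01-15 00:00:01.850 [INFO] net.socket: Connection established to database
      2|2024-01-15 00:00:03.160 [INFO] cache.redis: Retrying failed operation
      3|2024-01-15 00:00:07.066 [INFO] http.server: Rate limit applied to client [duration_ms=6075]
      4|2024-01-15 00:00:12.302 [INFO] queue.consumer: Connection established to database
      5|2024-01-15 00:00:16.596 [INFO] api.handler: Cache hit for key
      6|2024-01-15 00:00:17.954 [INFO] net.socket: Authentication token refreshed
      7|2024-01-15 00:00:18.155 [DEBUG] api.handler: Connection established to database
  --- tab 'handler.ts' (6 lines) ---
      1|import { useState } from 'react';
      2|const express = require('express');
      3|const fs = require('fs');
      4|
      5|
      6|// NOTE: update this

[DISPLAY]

                                    
                                    
                                    
━━━━━━━━━━━━━━━━━━━━━━━━━━━━━┓      
 DataTable                   ┃      
─────────────────────────────┨      
Age│Name        │Date      │S┃      
───┼────────────┼──────────┼─┃      
━━━━━━━━━━━━━━━━━━━━━━━━━━━┓8┃      
ntainer                    ┃7┃      
───────────────────────────┨9┃      
ngs.toml]│ app.log │ handle┃5┃      
───────────────────────────┃━┛      
ng]                        ┃        
count = "utf-8"            ┃        


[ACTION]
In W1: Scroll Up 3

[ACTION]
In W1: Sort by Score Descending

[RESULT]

                                    
                                    
                                    
━━━━━━━━━━━━━━━━━━━━━━━━━━━━━┓      
 DataTable                   ┃      
─────────────────────────────┨      
Age│Name        │Date      │S┃      
───┼────────────┼──────────┼─┃      
━━━━━━━━━━━━━━━━━━━━━━━━━━━┓9┃      
ntainer                    ┃8┃      
───────────────────────────┨8┃      
ngs.toml]│ app.log │ handle┃7┃      
───────────────────────────┃━┛      
ng]                        ┃        
count = "utf-8"            ┃        


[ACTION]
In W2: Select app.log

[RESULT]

                                    
                                    
                                    
━━━━━━━━━━━━━━━━━━━━━━━━━━━━━┓      
 DataTable                   ┃      
─────────────────────────────┨      
Age│Name        │Date      │S┃      
───┼────────────┼──────────┼─┃      
━━━━━━━━━━━━━━━━━━━━━━━━━━━┓9┃      
ntainer                    ┃8┃      
───────────────────────────┨8┃      
ngs.toml │[app.log]│ handle┃7┃      
───────────────────────────┃━┛      
1-15 00:00:01.850 [INFO] ne┃        
1-15 00:00:03.160 [INFO] ca┃        


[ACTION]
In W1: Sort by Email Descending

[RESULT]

                                    
                                    
                                    
━━━━━━━━━━━━━━━━━━━━━━━━━━━━━┓      
 DataTable                   ┃      
─────────────────────────────┨      
Age│Name        │Date      │S┃      
───┼────────────┼──────────┼─┃      
━━━━━━━━━━━━━━━━━━━━━━━━━━━┓5┃      
ntainer                    ┃7┃      
───────────────────────────┨8┃      
ngs.toml │[app.log]│ handle┃8┃      
───────────────────────────┃━┛      
1-15 00:00:01.850 [INFO] ne┃        
1-15 00:00:03.160 [INFO] ca┃        


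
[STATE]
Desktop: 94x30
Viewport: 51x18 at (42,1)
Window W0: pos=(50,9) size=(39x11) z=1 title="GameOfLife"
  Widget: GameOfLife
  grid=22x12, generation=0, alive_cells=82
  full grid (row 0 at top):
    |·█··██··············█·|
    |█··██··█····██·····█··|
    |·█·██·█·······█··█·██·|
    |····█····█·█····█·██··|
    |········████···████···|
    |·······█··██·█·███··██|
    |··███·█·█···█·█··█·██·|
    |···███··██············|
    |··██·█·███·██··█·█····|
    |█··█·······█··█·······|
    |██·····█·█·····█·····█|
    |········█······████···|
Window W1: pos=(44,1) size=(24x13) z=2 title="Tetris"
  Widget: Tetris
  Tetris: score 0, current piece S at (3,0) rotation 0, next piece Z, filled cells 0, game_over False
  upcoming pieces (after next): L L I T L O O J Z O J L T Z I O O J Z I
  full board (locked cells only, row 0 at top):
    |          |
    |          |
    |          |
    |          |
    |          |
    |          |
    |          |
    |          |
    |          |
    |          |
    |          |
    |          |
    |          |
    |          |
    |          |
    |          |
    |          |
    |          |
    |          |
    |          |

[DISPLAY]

  ┏━━━━━━━━━━━━━━━━━━━━━━┓                         
  ┃ Tetris               ┃                         
  ┠──────────────────────┨                         
  ┃          │Next:      ┃                         
  ┃          │▓▓         ┃                         
  ┃          │ ▓▓        ┃                         
  ┃          │           ┃                         
  ┃          │           ┃                         
  ┃          │           ┃━━━━━━━━━━━━━━━━━━━━┓    
  ┃          │Score:     ┃                    ┃    
  ┃          │0          ┃────────────────────┨    
  ┃          │           ┃                    ┃    
  ┗━━━━━━━━━━━━━━━━━━━━━━┛·██··               ┃    
        ┃········████···████···               ┃    
        ┃·······█··██·█·███··██               ┃    
        ┃··███·█·█···█·█··█·██·               ┃    
        ┃···███··██············               ┃    
        ┃··██·█·███·██··█·█····               ┃    


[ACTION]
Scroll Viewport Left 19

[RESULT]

                     ┏━━━━━━━━━━━━━━━━━━━━━━┓      
                     ┃ Tetris               ┃      
                     ┠──────────────────────┨      
                     ┃          │Next:      ┃      
                     ┃          │▓▓         ┃      
                     ┃          │ ▓▓        ┃      
                     ┃          │           ┃      
                     ┃          │           ┃      
                     ┃          │           ┃━━━━━━
                     ┃          │Score:     ┃      
                     ┃          │0          ┃──────
                     ┃          │           ┃      
                     ┗━━━━━━━━━━━━━━━━━━━━━━┛·██·· 
                           ┃········████···████··· 
                           ┃·······█··██·█·███··██ 
                           ┃··███·█·█···█·█··█·██· 
                           ┃···███··██············ 
                           ┃··██·█·███·██··█·█···· 


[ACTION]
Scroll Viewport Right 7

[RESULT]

              ┏━━━━━━━━━━━━━━━━━━━━━━┓             
              ┃ Tetris               ┃             
              ┠──────────────────────┨             
              ┃          │Next:      ┃             
              ┃          │▓▓         ┃             
              ┃          │ ▓▓        ┃             
              ┃          │           ┃             
              ┃          │           ┃             
              ┃          │           ┃━━━━━━━━━━━━━
              ┃          │Score:     ┃             
              ┃          │0          ┃─────────────
              ┃          │           ┃             
              ┗━━━━━━━━━━━━━━━━━━━━━━┛·██··        
                    ┃········████···████···        
                    ┃·······█··██·█·███··██        
                    ┃··███·█·█···█·█··█·██·        
                    ┃···███··██············        
                    ┃··██·█·███·██··█·█····        


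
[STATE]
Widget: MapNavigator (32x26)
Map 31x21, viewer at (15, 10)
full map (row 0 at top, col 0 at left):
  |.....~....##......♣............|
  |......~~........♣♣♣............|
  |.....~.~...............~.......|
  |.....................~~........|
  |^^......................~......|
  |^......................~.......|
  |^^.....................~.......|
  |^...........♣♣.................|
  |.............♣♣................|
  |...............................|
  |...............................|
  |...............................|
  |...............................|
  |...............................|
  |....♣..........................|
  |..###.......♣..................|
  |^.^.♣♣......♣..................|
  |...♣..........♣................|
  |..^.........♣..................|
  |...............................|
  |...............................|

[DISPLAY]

                                
                                
                                
 .....~....##......♣............
 ......~~........♣♣♣............
 .....~.~...............~.......
 .....................~~........
 ^^......................~......
 ^......................~.......
 ^^.....................~.......
 ^...........♣♣.................
 .............♣♣................
 ...............................
 ...............@...............
 ...............................
 ...............................
 ...............................
 ....♣..........................
 ..###.......♣..................
 ^.^.♣♣......♣..................
 ...♣..........♣................
 ..^.........♣..................
 ...............................
 ...............................
                                
                                


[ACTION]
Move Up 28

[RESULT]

                                
                                
                                
                                
                                
                                
                                
                                
                                
                                
                                
                                
                                
 .....~....##...@..♣............
 ......~~........♣♣♣............
 .....~.~...............~.......
 .....................~~........
 ^^......................~......
 ^......................~.......
 ^^.....................~.......
 ^...........♣♣.................
 .............♣♣................
 ...............................
 ...............................
 ...............................
 ...............................


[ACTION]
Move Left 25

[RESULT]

                                
                                
                                
                                
                                
                                
                                
                                
                                
                                
                                
                                
                                
                @....~....##....
                ......~~........
                .....~.~........
                ................
                ^^..............
                ^...............
                ^^..............
                ^...........♣♣..
                .............♣♣.
                ................
                ................
                ................
                ................


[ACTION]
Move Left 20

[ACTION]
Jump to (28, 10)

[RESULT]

                                
                                
                                
......♣............             
....♣♣♣............             
...........~.......             
.........~~........             
............~......             
...........~.......             
...........~.......             
♣♣.................             
.♣♣................             
...................             
................@..             
...................             
...................             
...................             
...................             
♣..................             
♣..................             
..♣................             
♣..................             
...................             
...................             
                                
                                


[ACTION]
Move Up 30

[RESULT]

                                
                                
                                
                                
                                
                                
                                
                                
                                
                                
                                
                                
                                
......♣.........@..             
....♣♣♣............             
...........~.......             
.........~~........             
............~......             
...........~.......             
...........~.......             
♣♣.................             
.♣♣................             
...................             
...................             
...................             
...................             


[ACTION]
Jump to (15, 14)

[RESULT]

 ......~~........♣♣♣............
 .....~.~...............~.......
 .....................~~........
 ^^......................~......
 ^......................~.......
 ^^.....................~.......
 ^...........♣♣.................
 .............♣♣................
 ...............................
 ...............................
 ...............................
 ...............................
 ...............................
 ....♣..........@...............
 ..###.......♣..................
 ^.^.♣♣......♣..................
 ...♣..........♣................
 ..^.........♣..................
 ...............................
 ...............................
                                
                                
                                
                                
                                
                                


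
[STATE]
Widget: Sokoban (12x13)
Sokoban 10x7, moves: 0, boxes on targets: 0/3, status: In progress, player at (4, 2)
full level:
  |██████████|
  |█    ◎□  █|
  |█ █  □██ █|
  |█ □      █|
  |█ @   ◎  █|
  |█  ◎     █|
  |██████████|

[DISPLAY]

██████████  
█    ◎□  █  
█ █  □██ █  
█ □      █  
█ @   ◎  █  
█  ◎     █  
██████████  
Moves: 0  0/
            
            
            
            
            


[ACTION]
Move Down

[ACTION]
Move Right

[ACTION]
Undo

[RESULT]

██████████  
█    ◎□  █  
█ █  □██ █  
█ □      █  
█     ◎  █  
█ @◎     █  
██████████  
Moves: 1  0/
            
            
            
            
            


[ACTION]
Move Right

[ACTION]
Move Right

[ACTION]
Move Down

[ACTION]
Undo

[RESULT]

██████████  
█    ◎□  █  
█ █  □██ █  
█ □      █  
█     ◎  █  
█  +     █  
██████████  
Moves: 2  0/
            
            
            
            
            


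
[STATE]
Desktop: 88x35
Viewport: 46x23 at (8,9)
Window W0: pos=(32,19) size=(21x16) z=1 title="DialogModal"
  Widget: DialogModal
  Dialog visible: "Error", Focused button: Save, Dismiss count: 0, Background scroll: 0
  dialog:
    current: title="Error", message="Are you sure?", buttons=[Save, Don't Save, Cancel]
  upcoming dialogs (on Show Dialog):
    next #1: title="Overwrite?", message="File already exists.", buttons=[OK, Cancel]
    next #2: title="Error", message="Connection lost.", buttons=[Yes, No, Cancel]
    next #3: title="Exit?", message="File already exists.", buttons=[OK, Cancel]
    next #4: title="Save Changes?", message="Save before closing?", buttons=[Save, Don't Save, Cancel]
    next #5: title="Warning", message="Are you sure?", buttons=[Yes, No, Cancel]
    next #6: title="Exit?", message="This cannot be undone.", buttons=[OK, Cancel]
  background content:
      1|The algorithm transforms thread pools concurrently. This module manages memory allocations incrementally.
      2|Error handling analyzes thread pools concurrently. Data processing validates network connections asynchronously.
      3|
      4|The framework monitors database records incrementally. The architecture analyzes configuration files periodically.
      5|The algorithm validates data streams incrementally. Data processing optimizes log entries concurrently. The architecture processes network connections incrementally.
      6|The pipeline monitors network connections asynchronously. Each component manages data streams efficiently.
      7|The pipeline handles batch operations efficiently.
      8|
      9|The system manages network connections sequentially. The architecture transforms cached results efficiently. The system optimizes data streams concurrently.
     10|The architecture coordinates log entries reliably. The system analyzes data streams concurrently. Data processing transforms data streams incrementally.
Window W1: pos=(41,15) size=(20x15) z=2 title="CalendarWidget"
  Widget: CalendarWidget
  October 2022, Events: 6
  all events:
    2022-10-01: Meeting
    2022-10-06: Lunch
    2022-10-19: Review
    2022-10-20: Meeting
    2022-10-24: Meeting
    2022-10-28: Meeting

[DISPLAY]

                                              
                                              
                                              
                                              
                                              
                                              
                                 ┏━━━━━━━━━━━━
                                 ┃ CalendarWid
                                 ┠────────────
                                 ┃   October 2
                        ┏━━━━━━━━┃Mo Tu We Th 
                        ┃ DialogM┃            
                        ┠────────┃ 3  4  5  6*
                        ┃The algo┃10 11 12 13 
                        ┃Error ha┃17 18 19* 20
                        ┃        ┃24* 25 26 27
                        ┃Th┌─────┃31          
                        ┃Th│    E┃            
                        ┃Th│Are y┃            
                        ┃Th│[Save┃            
                        ┃  └─────┗━━━━━━━━━━━━
                        ┃The system manages ┃ 
                        ┃The architecture co┃ 


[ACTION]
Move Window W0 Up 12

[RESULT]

                        ┠───────────────────┨ 
                        ┃The algorithm trans┃ 
                        ┃Error handling anal┃ 
                        ┃                   ┃ 
                        ┃Th┌─────────────┐it┃ 
                        ┃Th│    Error    │id┃ 
                        ┃Th│Are y┏━━━━━━━━━━━━
                        ┃Th│[Save┃ CalendarWid
                        ┃  └─────┠────────────
                        ┃The syst┃   October 2
                        ┃The arch┃Mo Tu We Th 
                        ┃        ┃            
                        ┃        ┃ 3  4  5  6*
                        ┗━━━━━━━━┃10 11 12 13 
                                 ┃17 18 19* 20
                                 ┃24* 25 26 27
                                 ┃31          
                                 ┃            
                                 ┃            
                                 ┃            
                                 ┗━━━━━━━━━━━━
                                              
                                              


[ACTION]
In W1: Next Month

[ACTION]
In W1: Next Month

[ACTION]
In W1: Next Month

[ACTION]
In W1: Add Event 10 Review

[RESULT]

                        ┠───────────────────┨ 
                        ┃The algorithm trans┃ 
                        ┃Error handling anal┃ 
                        ┃                   ┃ 
                        ┃Th┌─────────────┐it┃ 
                        ┃Th│    Error    │id┃ 
                        ┃Th│Are y┏━━━━━━━━━━━━
                        ┃Th│[Save┃ CalendarWid
                        ┃  └─────┠────────────
                        ┃The syst┃   January 2
                        ┃The arch┃Mo Tu We Th 
                        ┃        ┃            
                        ┃        ┃ 2  3  4  5 
                        ┗━━━━━━━━┃ 9 10* 11 12
                                 ┃16 17 18 19 
                                 ┃23 24 25 26 
                                 ┃30 31       
                                 ┃            
                                 ┃            
                                 ┃            
                                 ┗━━━━━━━━━━━━
                                              
                                              
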